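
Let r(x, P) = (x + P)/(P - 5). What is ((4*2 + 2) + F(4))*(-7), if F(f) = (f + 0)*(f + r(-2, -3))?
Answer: -399/2 ≈ -199.50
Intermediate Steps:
r(x, P) = (P + x)/(-5 + P)
F(f) = f*(5/8 + f) (F(f) = (f + 0)*(f + (-3 - 2)/(-5 - 3)) = f*(f - 5/(-8)) = f*(f - ⅛*(-5)) = f*(f + 5/8) = f*(5/8 + f))
((4*2 + 2) + F(4))*(-7) = ((4*2 + 2) + (⅛)*4*(5 + 8*4))*(-7) = ((8 + 2) + (⅛)*4*(5 + 32))*(-7) = (10 + (⅛)*4*37)*(-7) = (10 + 37/2)*(-7) = (57/2)*(-7) = -399/2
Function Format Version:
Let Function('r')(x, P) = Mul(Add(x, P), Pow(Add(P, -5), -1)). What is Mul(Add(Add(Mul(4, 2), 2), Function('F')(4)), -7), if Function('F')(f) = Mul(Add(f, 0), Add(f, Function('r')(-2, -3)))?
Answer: Rational(-399, 2) ≈ -199.50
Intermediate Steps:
Function('r')(x, P) = Mul(Pow(Add(-5, P), -1), Add(P, x)) (Function('r')(x, P) = Mul(Add(P, x), Pow(Add(-5, P), -1)) = Mul(Pow(Add(-5, P), -1), Add(P, x)))
Function('F')(f) = Mul(f, Add(Rational(5, 8), f)) (Function('F')(f) = Mul(Add(f, 0), Add(f, Mul(Pow(Add(-5, -3), -1), Add(-3, -2)))) = Mul(f, Add(f, Mul(Pow(-8, -1), -5))) = Mul(f, Add(f, Mul(Rational(-1, 8), -5))) = Mul(f, Add(f, Rational(5, 8))) = Mul(f, Add(Rational(5, 8), f)))
Mul(Add(Add(Mul(4, 2), 2), Function('F')(4)), -7) = Mul(Add(Add(Mul(4, 2), 2), Mul(Rational(1, 8), 4, Add(5, Mul(8, 4)))), -7) = Mul(Add(Add(8, 2), Mul(Rational(1, 8), 4, Add(5, 32))), -7) = Mul(Add(10, Mul(Rational(1, 8), 4, 37)), -7) = Mul(Add(10, Rational(37, 2)), -7) = Mul(Rational(57, 2), -7) = Rational(-399, 2)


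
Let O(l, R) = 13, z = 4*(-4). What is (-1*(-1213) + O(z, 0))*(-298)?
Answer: -365348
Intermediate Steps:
z = -16
(-1*(-1213) + O(z, 0))*(-298) = (-1*(-1213) + 13)*(-298) = (1213 + 13)*(-298) = 1226*(-298) = -365348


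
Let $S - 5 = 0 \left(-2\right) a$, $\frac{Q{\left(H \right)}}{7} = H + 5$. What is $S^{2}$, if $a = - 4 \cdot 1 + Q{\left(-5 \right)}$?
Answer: $25$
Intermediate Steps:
$Q{\left(H \right)} = 35 + 7 H$ ($Q{\left(H \right)} = 7 \left(H + 5\right) = 7 \left(5 + H\right) = 35 + 7 H$)
$a = -4$ ($a = - 4 \cdot 1 + \left(35 + 7 \left(-5\right)\right) = \left(-1\right) 4 + \left(35 - 35\right) = -4 + 0 = -4$)
$S = 5$ ($S = 5 + 0 \left(-2\right) \left(-4\right) = 5 + 0 \left(-4\right) = 5 + 0 = 5$)
$S^{2} = 5^{2} = 25$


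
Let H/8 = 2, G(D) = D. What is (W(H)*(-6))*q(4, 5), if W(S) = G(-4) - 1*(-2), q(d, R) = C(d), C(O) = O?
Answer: 48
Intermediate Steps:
q(d, R) = d
H = 16 (H = 8*2 = 16)
W(S) = -2 (W(S) = -4 - 1*(-2) = -4 + 2 = -2)
(W(H)*(-6))*q(4, 5) = -2*(-6)*4 = 12*4 = 48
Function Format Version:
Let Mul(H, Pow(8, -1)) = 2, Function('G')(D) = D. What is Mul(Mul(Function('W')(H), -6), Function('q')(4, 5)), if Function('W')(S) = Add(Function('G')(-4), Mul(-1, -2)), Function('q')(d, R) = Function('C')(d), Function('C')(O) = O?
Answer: 48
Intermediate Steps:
Function('q')(d, R) = d
H = 16 (H = Mul(8, 2) = 16)
Function('W')(S) = -2 (Function('W')(S) = Add(-4, Mul(-1, -2)) = Add(-4, 2) = -2)
Mul(Mul(Function('W')(H), -6), Function('q')(4, 5)) = Mul(Mul(-2, -6), 4) = Mul(12, 4) = 48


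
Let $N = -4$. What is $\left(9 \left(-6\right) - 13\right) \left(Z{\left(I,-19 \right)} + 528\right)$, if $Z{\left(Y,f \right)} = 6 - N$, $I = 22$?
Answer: $-36046$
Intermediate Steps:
$Z{\left(Y,f \right)} = 10$ ($Z{\left(Y,f \right)} = 6 - -4 = 6 + 4 = 10$)
$\left(9 \left(-6\right) - 13\right) \left(Z{\left(I,-19 \right)} + 528\right) = \left(9 \left(-6\right) - 13\right) \left(10 + 528\right) = \left(-54 - 13\right) 538 = \left(-67\right) 538 = -36046$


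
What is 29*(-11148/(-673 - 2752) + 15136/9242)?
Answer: 2245623932/15826925 ≈ 141.89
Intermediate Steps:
29*(-11148/(-673 - 2752) + 15136/9242) = 29*(-11148/(-3425) + 15136*(1/9242)) = 29*(-11148*(-1/3425) + 7568/4621) = 29*(11148/3425 + 7568/4621) = 29*(77435308/15826925) = 2245623932/15826925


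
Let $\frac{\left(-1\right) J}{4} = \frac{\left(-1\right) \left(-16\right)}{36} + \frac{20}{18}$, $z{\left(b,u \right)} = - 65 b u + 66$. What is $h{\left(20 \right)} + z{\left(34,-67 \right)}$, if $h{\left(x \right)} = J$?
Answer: $\frac{1333168}{9} \approx 1.4813 \cdot 10^{5}$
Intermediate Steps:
$z{\left(b,u \right)} = 66 - 65 b u$ ($z{\left(b,u \right)} = - 65 b u + 66 = 66 - 65 b u$)
$J = - \frac{56}{9}$ ($J = - 4 \left(\frac{\left(-1\right) \left(-16\right)}{36} + \frac{20}{18}\right) = - 4 \left(16 \cdot \frac{1}{36} + 20 \cdot \frac{1}{18}\right) = - 4 \left(\frac{4}{9} + \frac{10}{9}\right) = \left(-4\right) \frac{14}{9} = - \frac{56}{9} \approx -6.2222$)
$h{\left(x \right)} = - \frac{56}{9}$
$h{\left(20 \right)} + z{\left(34,-67 \right)} = - \frac{56}{9} - \left(-66 + 2210 \left(-67\right)\right) = - \frac{56}{9} + \left(66 + 148070\right) = - \frac{56}{9} + 148136 = \frac{1333168}{9}$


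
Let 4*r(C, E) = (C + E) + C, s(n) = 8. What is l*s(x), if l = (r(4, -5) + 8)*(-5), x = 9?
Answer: -350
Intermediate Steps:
r(C, E) = C/2 + E/4 (r(C, E) = ((C + E) + C)/4 = (E + 2*C)/4 = C/2 + E/4)
l = -175/4 (l = (((1/2)*4 + (1/4)*(-5)) + 8)*(-5) = ((2 - 5/4) + 8)*(-5) = (3/4 + 8)*(-5) = (35/4)*(-5) = -175/4 ≈ -43.750)
l*s(x) = -175/4*8 = -350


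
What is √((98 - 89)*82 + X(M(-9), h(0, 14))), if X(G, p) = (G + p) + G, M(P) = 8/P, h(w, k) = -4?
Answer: √6590/3 ≈ 27.060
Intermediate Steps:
X(G, p) = p + 2*G
√((98 - 89)*82 + X(M(-9), h(0, 14))) = √((98 - 89)*82 + (-4 + 2*(8/(-9)))) = √(9*82 + (-4 + 2*(8*(-⅑)))) = √(738 + (-4 + 2*(-8/9))) = √(738 + (-4 - 16/9)) = √(738 - 52/9) = √(6590/9) = √6590/3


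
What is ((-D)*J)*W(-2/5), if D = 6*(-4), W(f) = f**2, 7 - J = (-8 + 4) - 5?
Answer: 1536/25 ≈ 61.440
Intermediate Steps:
J = 16 (J = 7 - ((-8 + 4) - 5) = 7 - (-4 - 5) = 7 - 1*(-9) = 7 + 9 = 16)
D = -24
((-D)*J)*W(-2/5) = (-1*(-24)*16)*(-2/5)**2 = (24*16)*(-2*1/5)**2 = 384*(-2/5)**2 = 384*(4/25) = 1536/25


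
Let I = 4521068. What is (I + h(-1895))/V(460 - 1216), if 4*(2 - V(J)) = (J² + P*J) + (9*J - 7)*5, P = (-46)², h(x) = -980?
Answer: 18080352/1062223 ≈ 17.021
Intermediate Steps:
P = 2116
V(J) = 43/4 - 2161*J/4 - J²/4 (V(J) = 2 - ((J² + 2116*J) + (9*J - 7)*5)/4 = 2 - ((J² + 2116*J) + (-7 + 9*J)*5)/4 = 2 - ((J² + 2116*J) + (-35 + 45*J))/4 = 2 - (-35 + J² + 2161*J)/4 = 2 + (35/4 - 2161*J/4 - J²/4) = 43/4 - 2161*J/4 - J²/4)
(I + h(-1895))/V(460 - 1216) = (4521068 - 980)/(43/4 - 2161*(460 - 1216)/4 - (460 - 1216)²/4) = 4520088/(43/4 - 2161/4*(-756) - ¼*(-756)²) = 4520088/(43/4 + 408429 - ¼*571536) = 4520088/(43/4 + 408429 - 142884) = 4520088/(1062223/4) = 4520088*(4/1062223) = 18080352/1062223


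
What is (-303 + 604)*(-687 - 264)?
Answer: -286251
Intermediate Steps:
(-303 + 604)*(-687 - 264) = 301*(-951) = -286251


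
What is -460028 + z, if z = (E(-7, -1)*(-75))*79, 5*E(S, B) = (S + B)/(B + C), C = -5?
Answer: -461608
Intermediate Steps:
E(S, B) = (B + S)/(5*(-5 + B)) (E(S, B) = ((S + B)/(B - 5))/5 = ((B + S)/(-5 + B))/5 = (B + S)/(5*(-5 + B)))
z = -1580 (z = (((-1 - 7)/(5*(-5 - 1)))*(-75))*79 = (((⅕)*(-8)/(-6))*(-75))*79 = (((⅕)*(-⅙)*(-8))*(-75))*79 = ((4/15)*(-75))*79 = -20*79 = -1580)
-460028 + z = -460028 - 1580 = -461608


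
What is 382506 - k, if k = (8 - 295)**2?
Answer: 300137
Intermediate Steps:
k = 82369 (k = (-287)**2 = 82369)
382506 - k = 382506 - 1*82369 = 382506 - 82369 = 300137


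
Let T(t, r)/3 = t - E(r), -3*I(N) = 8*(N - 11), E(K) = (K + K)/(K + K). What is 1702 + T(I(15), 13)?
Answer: 1667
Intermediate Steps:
E(K) = 1 (E(K) = (2*K)/((2*K)) = (2*K)*(1/(2*K)) = 1)
I(N) = 88/3 - 8*N/3 (I(N) = -8*(N - 11)/3 = -8*(-11 + N)/3 = -(-88 + 8*N)/3 = 88/3 - 8*N/3)
T(t, r) = -3 + 3*t (T(t, r) = 3*(t - 1*1) = 3*(t - 1) = 3*(-1 + t) = -3 + 3*t)
1702 + T(I(15), 13) = 1702 + (-3 + 3*(88/3 - 8/3*15)) = 1702 + (-3 + 3*(88/3 - 40)) = 1702 + (-3 + 3*(-32/3)) = 1702 + (-3 - 32) = 1702 - 35 = 1667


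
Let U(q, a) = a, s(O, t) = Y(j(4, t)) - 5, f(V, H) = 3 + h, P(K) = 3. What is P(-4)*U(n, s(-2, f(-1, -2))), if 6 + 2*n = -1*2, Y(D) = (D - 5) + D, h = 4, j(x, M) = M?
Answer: 12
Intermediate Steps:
f(V, H) = 7 (f(V, H) = 3 + 4 = 7)
Y(D) = -5 + 2*D (Y(D) = (-5 + D) + D = -5 + 2*D)
s(O, t) = -10 + 2*t (s(O, t) = (-5 + 2*t) - 5 = -10 + 2*t)
n = -4 (n = -3 + (-1*2)/2 = -3 + (1/2)*(-2) = -3 - 1 = -4)
P(-4)*U(n, s(-2, f(-1, -2))) = 3*(-10 + 2*7) = 3*(-10 + 14) = 3*4 = 12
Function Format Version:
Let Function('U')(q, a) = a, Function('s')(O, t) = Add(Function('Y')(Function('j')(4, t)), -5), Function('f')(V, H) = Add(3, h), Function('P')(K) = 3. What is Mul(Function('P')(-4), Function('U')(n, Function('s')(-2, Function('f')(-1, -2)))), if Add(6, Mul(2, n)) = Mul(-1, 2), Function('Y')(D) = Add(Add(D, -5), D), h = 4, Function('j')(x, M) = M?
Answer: 12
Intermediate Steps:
Function('f')(V, H) = 7 (Function('f')(V, H) = Add(3, 4) = 7)
Function('Y')(D) = Add(-5, Mul(2, D)) (Function('Y')(D) = Add(Add(-5, D), D) = Add(-5, Mul(2, D)))
Function('s')(O, t) = Add(-10, Mul(2, t)) (Function('s')(O, t) = Add(Add(-5, Mul(2, t)), -5) = Add(-10, Mul(2, t)))
n = -4 (n = Add(-3, Mul(Rational(1, 2), Mul(-1, 2))) = Add(-3, Mul(Rational(1, 2), -2)) = Add(-3, -1) = -4)
Mul(Function('P')(-4), Function('U')(n, Function('s')(-2, Function('f')(-1, -2)))) = Mul(3, Add(-10, Mul(2, 7))) = Mul(3, Add(-10, 14)) = Mul(3, 4) = 12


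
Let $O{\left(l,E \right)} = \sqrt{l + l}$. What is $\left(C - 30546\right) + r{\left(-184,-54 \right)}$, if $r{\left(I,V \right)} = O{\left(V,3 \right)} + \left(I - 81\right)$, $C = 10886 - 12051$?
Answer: $-31976 + 6 i \sqrt{3} \approx -31976.0 + 10.392 i$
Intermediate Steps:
$O{\left(l,E \right)} = \sqrt{2} \sqrt{l}$ ($O{\left(l,E \right)} = \sqrt{2 l} = \sqrt{2} \sqrt{l}$)
$C = -1165$
$r{\left(I,V \right)} = -81 + I + \sqrt{2} \sqrt{V}$ ($r{\left(I,V \right)} = \sqrt{2} \sqrt{V} + \left(I - 81\right) = \sqrt{2} \sqrt{V} + \left(-81 + I\right) = -81 + I + \sqrt{2} \sqrt{V}$)
$\left(C - 30546\right) + r{\left(-184,-54 \right)} = \left(-1165 - 30546\right) - \left(265 - \sqrt{2} \sqrt{-54}\right) = -31711 - \left(265 - \sqrt{2} \cdot 3 i \sqrt{6}\right) = -31711 - \left(265 - 6 i \sqrt{3}\right) = -31976 + 6 i \sqrt{3}$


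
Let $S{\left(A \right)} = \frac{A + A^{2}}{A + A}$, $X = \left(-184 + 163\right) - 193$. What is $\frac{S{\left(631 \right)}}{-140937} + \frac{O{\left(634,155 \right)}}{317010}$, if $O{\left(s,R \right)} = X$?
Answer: $- \frac{7240871}{2482135465} \approx -0.0029172$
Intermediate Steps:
$X = -214$ ($X = -21 - 193 = -214$)
$O{\left(s,R \right)} = -214$
$S{\left(A \right)} = \frac{A + A^{2}}{2 A}$
$\frac{S{\left(631 \right)}}{-140937} + \frac{O{\left(634,155 \right)}}{317010} = \frac{\frac{1}{2} + \frac{1}{2} \cdot 631}{-140937} - \frac{214}{317010} = \left(\frac{1}{2} + \frac{631}{2}\right) \left(- \frac{1}{140937}\right) - \frac{107}{158505} = 316 \left(- \frac{1}{140937}\right) - \frac{107}{158505} = - \frac{316}{140937} - \frac{107}{158505} = - \frac{7240871}{2482135465}$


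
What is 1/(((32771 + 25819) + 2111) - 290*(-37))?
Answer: 1/71431 ≈ 1.4000e-5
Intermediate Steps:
1/(((32771 + 25819) + 2111) - 290*(-37)) = 1/((58590 + 2111) + 10730) = 1/(60701 + 10730) = 1/71431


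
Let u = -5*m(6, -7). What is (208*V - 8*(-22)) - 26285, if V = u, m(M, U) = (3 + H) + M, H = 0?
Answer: -35469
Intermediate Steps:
m(M, U) = 3 + M (m(M, U) = (3 + 0) + M = 3 + M)
u = -45 (u = -5*(3 + 6) = -5*9 = -45)
V = -45
(208*V - 8*(-22)) - 26285 = (208*(-45) - 8*(-22)) - 26285 = (-9360 + 176) - 26285 = -9184 - 26285 = -35469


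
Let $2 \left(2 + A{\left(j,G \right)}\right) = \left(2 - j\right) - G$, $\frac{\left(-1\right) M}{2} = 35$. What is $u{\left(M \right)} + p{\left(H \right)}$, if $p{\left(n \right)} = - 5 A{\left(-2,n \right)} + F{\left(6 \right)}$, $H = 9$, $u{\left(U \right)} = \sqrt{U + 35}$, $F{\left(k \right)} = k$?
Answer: $\frac{57}{2} + i \sqrt{35} \approx 28.5 + 5.9161 i$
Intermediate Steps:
$M = -70$ ($M = \left(-2\right) 35 = -70$)
$A{\left(j,G \right)} = -1 - \frac{G}{2} - \frac{j}{2}$ ($A{\left(j,G \right)} = -2 + \frac{\left(2 - j\right) - G}{2} = -2 + \frac{2 - G - j}{2} = -2 - \left(-1 + \frac{G}{2} + \frac{j}{2}\right) = -1 - \frac{G}{2} - \frac{j}{2}$)
$u{\left(U \right)} = \sqrt{35 + U}$
$p{\left(n \right)} = 6 + \frac{5 n}{2}$ ($p{\left(n \right)} = - 5 \left(-1 - \frac{n}{2} - -1\right) + 6 = - 5 \left(-1 - \frac{n}{2} + 1\right) + 6 = - 5 \left(- \frac{n}{2}\right) + 6 = \frac{5 n}{2} + 6 = 6 + \frac{5 n}{2}$)
$u{\left(M \right)} + p{\left(H \right)} = \sqrt{35 - 70} + \left(6 + \frac{5}{2} \cdot 9\right) = \sqrt{-35} + \left(6 + \frac{45}{2}\right) = i \sqrt{35} + \frac{57}{2} = \frac{57}{2} + i \sqrt{35}$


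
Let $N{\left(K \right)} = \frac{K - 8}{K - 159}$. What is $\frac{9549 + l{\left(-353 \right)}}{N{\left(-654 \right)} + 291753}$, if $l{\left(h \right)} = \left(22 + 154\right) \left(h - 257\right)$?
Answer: $- \frac{79520343}{237195851} \approx -0.33525$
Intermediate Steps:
$l{\left(h \right)} = -45232 + 176 h$ ($l{\left(h \right)} = 176 \left(-257 + h\right) = -45232 + 176 h$)
$N{\left(K \right)} = \frac{-8 + K}{-159 + K}$ ($N{\left(K \right)} = \frac{K + \left(-38 + 30\right)}{-159 + K} = \frac{K - 8}{-159 + K} = \frac{-8 + K}{-159 + K}$)
$\frac{9549 + l{\left(-353 \right)}}{N{\left(-654 \right)} + 291753} = \frac{9549 + \left(-45232 + 176 \left(-353\right)\right)}{\frac{-8 - 654}{-159 - 654} + 291753} = \frac{9549 - 107360}{\frac{1}{-813} \left(-662\right) + 291753} = \frac{9549 - 107360}{\left(- \frac{1}{813}\right) \left(-662\right) + 291753} = - \frac{97811}{\frac{662}{813} + 291753} = - \frac{97811}{\frac{237195851}{813}} = \left(-97811\right) \frac{813}{237195851} = - \frac{79520343}{237195851}$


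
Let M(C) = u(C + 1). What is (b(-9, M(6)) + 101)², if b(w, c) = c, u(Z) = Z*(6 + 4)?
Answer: 29241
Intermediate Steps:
u(Z) = 10*Z (u(Z) = Z*10 = 10*Z)
M(C) = 10 + 10*C (M(C) = 10*(C + 1) = 10*(1 + C) = 10 + 10*C)
(b(-9, M(6)) + 101)² = ((10 + 10*6) + 101)² = ((10 + 60) + 101)² = (70 + 101)² = 171² = 29241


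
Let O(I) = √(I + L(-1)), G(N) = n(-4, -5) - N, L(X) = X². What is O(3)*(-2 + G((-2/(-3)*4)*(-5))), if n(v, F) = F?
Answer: 38/3 ≈ 12.667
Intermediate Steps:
G(N) = -5 - N
O(I) = √(1 + I) (O(I) = √(I + (-1)²) = √(I + 1) = √(1 + I))
O(3)*(-2 + G((-2/(-3)*4)*(-5))) = √(1 + 3)*(-2 + (-5 - -2/(-3)*4*(-5))) = √4*(-2 + (-5 - -2*(-⅓)*4*(-5))) = 2*(-2 + (-5 - (⅔)*4*(-5))) = 2*(-2 + (-5 - 8*(-5)/3)) = 2*(-2 + (-5 - 1*(-40/3))) = 2*(-2 + (-5 + 40/3)) = 2*(-2 + 25/3) = 2*(19/3) = 38/3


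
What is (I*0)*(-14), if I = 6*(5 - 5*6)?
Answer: 0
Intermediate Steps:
I = -150 (I = 6*(5 - 30) = 6*(-25) = -150)
(I*0)*(-14) = -150*0*(-14) = 0*(-14) = 0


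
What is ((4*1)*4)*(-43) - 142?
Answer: -830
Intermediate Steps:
((4*1)*4)*(-43) - 142 = (4*4)*(-43) - 142 = 16*(-43) - 142 = -688 - 142 = -830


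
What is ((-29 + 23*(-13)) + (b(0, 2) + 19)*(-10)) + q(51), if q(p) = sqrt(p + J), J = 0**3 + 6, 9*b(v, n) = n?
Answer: -4682/9 + sqrt(57) ≈ -512.67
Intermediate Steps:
b(v, n) = n/9
J = 6 (J = 0 + 6 = 6)
q(p) = sqrt(6 + p) (q(p) = sqrt(p + 6) = sqrt(6 + p))
((-29 + 23*(-13)) + (b(0, 2) + 19)*(-10)) + q(51) = ((-29 + 23*(-13)) + ((1/9)*2 + 19)*(-10)) + sqrt(6 + 51) = ((-29 - 299) + (2/9 + 19)*(-10)) + sqrt(57) = (-328 + (173/9)*(-10)) + sqrt(57) = (-328 - 1730/9) + sqrt(57) = -4682/9 + sqrt(57)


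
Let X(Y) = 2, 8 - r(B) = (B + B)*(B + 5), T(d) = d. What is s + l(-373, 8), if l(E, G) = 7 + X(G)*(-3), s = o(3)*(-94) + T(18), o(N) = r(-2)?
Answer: -1861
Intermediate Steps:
r(B) = 8 - 2*B*(5 + B) (r(B) = 8 - (B + B)*(B + 5) = 8 - 2*B*(5 + B))
o(N) = 20 (o(N) = 8 - 10*(-2) - 2*(-2)**2 = 8 + 20 - 2*4 = 8 + 20 - 8 = 20)
s = -1862 (s = 20*(-94) + 18 = -1880 + 18 = -1862)
l(E, G) = 1 (l(E, G) = 7 + 2*(-3) = 7 - 6 = 1)
s + l(-373, 8) = -1862 + 1 = -1861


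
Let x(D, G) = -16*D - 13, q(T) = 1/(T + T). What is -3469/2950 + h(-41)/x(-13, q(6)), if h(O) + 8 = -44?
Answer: -12767/8850 ≈ -1.4426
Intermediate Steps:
h(O) = -52 (h(O) = -8 - 44 = -52)
q(T) = 1/(2*T)
x(D, G) = -13 - 16*D
-3469/2950 + h(-41)/x(-13, q(6)) = -3469/2950 - 52/(-13 - 16*(-13)) = -3469*1/2950 - 52/(-13 + 208) = -3469/2950 - 52/195 = -3469/2950 - 52*1/195 = -3469/2950 - 4/15 = -12767/8850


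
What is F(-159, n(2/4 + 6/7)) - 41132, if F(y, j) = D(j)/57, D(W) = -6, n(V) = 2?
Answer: -781510/19 ≈ -41132.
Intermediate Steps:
F(y, j) = -2/19 (F(y, j) = -6/57 = -6*1/57 = -2/19)
F(-159, n(2/4 + 6/7)) - 41132 = -2/19 - 41132 = -781510/19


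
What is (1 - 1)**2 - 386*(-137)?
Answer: 52882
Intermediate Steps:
(1 - 1)**2 - 386*(-137) = 0**2 + 52882 = 0 + 52882 = 52882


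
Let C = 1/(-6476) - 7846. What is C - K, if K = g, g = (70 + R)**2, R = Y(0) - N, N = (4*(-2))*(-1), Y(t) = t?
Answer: -75704441/6476 ≈ -11690.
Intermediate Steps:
N = 8 (N = -8*(-1) = 8)
R = -8 (R = 0 - 1*8 = 0 - 8 = -8)
C = -50810697/6476 (C = -1/6476 - 7846 = -50810697/6476 ≈ -7846.0)
g = 3844 (g = (70 - 8)**2 = 62**2 = 3844)
K = 3844
C - K = -50810697/6476 - 1*3844 = -50810697/6476 - 3844 = -75704441/6476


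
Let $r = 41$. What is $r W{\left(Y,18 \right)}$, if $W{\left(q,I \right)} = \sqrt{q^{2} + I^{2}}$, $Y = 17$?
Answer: $41 \sqrt{613} \approx 1015.1$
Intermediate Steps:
$W{\left(q,I \right)} = \sqrt{I^{2} + q^{2}}$
$r W{\left(Y,18 \right)} = 41 \sqrt{18^{2} + 17^{2}} = 41 \sqrt{324 + 289} = 41 \sqrt{613}$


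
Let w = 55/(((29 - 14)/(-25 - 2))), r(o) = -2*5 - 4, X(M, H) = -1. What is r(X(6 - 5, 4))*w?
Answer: 1386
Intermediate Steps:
r(o) = -14 (r(o) = -10 - 4 = -14)
w = -99 (w = 55/((15/(-27))) = 55/((15*(-1/27))) = 55/(-5/9) = 55*(-9/5) = -99)
r(X(6 - 5, 4))*w = -14*(-99) = 1386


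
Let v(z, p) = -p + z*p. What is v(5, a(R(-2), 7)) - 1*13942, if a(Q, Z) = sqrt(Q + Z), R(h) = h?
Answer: -13942 + 4*sqrt(5) ≈ -13933.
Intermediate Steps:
v(z, p) = -p + p*z
v(5, a(R(-2), 7)) - 1*13942 = sqrt(-2 + 7)*(-1 + 5) - 1*13942 = sqrt(5)*4 - 13942 = 4*sqrt(5) - 13942 = -13942 + 4*sqrt(5)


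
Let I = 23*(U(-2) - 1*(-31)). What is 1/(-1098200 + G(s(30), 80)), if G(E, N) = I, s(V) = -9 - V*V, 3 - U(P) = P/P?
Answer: -1/1097441 ≈ -9.1121e-7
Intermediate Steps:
U(P) = 2 (U(P) = 3 - P/P = 3 - 1*1 = 3 - 1 = 2)
I = 759 (I = 23*(2 - 1*(-31)) = 23*(2 + 31) = 23*33 = 759)
s(V) = -9 - V**2
G(E, N) = 759
1/(-1098200 + G(s(30), 80)) = 1/(-1098200 + 759) = 1/(-1097441) = -1/1097441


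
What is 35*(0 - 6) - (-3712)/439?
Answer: -88478/439 ≈ -201.54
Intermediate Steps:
35*(0 - 6) - (-3712)/439 = 35*(-6) - (-3712)/439 = -210 - 1*(-3712/439) = -210 + 3712/439 = -88478/439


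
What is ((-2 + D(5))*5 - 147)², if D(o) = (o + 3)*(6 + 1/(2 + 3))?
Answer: 8281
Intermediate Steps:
D(o) = 93/5 + 31*o/5 (D(o) = (3 + o)*(6 + 1/5) = (3 + o)*(6 + ⅕) = (3 + o)*(31/5) = 93/5 + 31*o/5)
((-2 + D(5))*5 - 147)² = ((-2 + (93/5 + (31/5)*5))*5 - 147)² = ((-2 + (93/5 + 31))*5 - 147)² = ((-2 + 248/5)*5 - 147)² = ((238/5)*5 - 147)² = (238 - 147)² = 91² = 8281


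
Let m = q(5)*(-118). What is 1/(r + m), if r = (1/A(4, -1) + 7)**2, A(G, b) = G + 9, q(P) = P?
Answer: -169/91246 ≈ -0.0018521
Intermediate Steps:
A(G, b) = 9 + G
r = 8464/169 (r = (1/(9 + 4) + 7)**2 = (1/13 + 7)**2 = (92/13)**2 = 8464/169 ≈ 50.083)
m = -590 (m = 5*(-118) = -590)
1/(r + m) = 1/(8464/169 - 590) = 1/(-91246/169) = -169/91246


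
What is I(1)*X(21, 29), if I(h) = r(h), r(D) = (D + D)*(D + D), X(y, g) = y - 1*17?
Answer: 16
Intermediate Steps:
X(y, g) = -17 + y (X(y, g) = y - 17 = -17 + y)
r(D) = 4*D² (r(D) = (2*D)*(2*D) = 4*D²)
I(h) = 4*h²
I(1)*X(21, 29) = (4*1²)*(-17 + 21) = (4*1)*4 = 4*4 = 16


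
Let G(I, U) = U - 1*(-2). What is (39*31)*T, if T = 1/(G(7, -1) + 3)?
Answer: 1209/4 ≈ 302.25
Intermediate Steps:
G(I, U) = 2 + U (G(I, U) = U + 2 = 2 + U)
T = ¼ (T = 1/((2 - 1) + 3) = 1/(1 + 3) = 1/4 = ¼ ≈ 0.25000)
(39*31)*T = (39*31)*(¼) = 1209*(¼) = 1209/4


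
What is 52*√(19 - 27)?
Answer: 104*I*√2 ≈ 147.08*I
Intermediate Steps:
52*√(19 - 27) = 52*√(-8) = 52*(2*I*√2) = 104*I*√2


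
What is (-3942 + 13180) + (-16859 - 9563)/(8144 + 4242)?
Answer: 5199793/563 ≈ 9235.9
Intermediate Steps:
(-3942 + 13180) + (-16859 - 9563)/(8144 + 4242) = 9238 - 26422/12386 = 9238 - 26422*1/12386 = 9238 - 1201/563 = 5199793/563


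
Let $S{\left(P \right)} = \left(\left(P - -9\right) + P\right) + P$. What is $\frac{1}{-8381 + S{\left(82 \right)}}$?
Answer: $- \frac{1}{8126} \approx -0.00012306$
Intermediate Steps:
$S{\left(P \right)} = 9 + 3 P$ ($S{\left(P \right)} = \left(\left(P + 9\right) + P\right) + P = \left(\left(9 + P\right) + P\right) + P = \left(9 + 2 P\right) + P = 9 + 3 P$)
$\frac{1}{-8381 + S{\left(82 \right)}} = \frac{1}{-8381 + \left(9 + 3 \cdot 82\right)} = \frac{1}{-8381 + \left(9 + 246\right)} = \frac{1}{-8381 + 255} = \frac{1}{-8126} = - \frac{1}{8126}$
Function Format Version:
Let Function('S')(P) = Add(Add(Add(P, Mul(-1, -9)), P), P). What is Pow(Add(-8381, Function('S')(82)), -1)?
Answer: Rational(-1, 8126) ≈ -0.00012306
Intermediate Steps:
Function('S')(P) = Add(9, Mul(3, P)) (Function('S')(P) = Add(Add(Add(P, 9), P), P) = Add(Add(Add(9, P), P), P) = Add(Add(9, Mul(2, P)), P) = Add(9, Mul(3, P)))
Pow(Add(-8381, Function('S')(82)), -1) = Pow(Add(-8381, Add(9, Mul(3, 82))), -1) = Pow(Add(-8381, Add(9, 246)), -1) = Pow(Add(-8381, 255), -1) = Pow(-8126, -1) = Rational(-1, 8126)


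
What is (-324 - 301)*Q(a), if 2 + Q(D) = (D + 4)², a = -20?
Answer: -158750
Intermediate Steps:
Q(D) = -2 + (4 + D)² (Q(D) = -2 + (D + 4)² = -2 + (4 + D)²)
(-324 - 301)*Q(a) = (-324 - 301)*(-2 + (4 - 20)²) = -625*(-2 + (-16)²) = -625*(-2 + 256) = -625*254 = -158750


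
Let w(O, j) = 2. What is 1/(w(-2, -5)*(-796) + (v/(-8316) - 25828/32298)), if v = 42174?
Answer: -32298/51608041 ≈ -0.00062583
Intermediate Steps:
1/(w(-2, -5)*(-796) + (v/(-8316) - 25828/32298)) = 1/(2*(-796) + (42174/(-8316) - 25828/32298)) = 1/(-1592 + (42174*(-1/8316) - 25828*1/32298)) = 1/(-1592 + (-71/14 - 12914/16149)) = 1/(-1592 - 189625/32298) = 1/(-51608041/32298) = -32298/51608041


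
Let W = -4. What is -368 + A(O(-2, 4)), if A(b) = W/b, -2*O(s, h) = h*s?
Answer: -369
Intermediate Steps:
O(s, h) = -h*s/2
A(b) = -4/b
-368 + A(O(-2, 4)) = -368 - 4/((-1/2*4*(-2))) = -368 - 4/4 = -368 - 4*1/4 = -368 - 1 = -369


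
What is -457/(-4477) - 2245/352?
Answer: -899091/143264 ≈ -6.2758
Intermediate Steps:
-457/(-4477) - 2245/352 = -457*(-1/4477) - 2245*1/352 = 457/4477 - 2245/352 = -899091/143264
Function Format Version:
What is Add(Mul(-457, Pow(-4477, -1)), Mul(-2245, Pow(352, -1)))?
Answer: Rational(-899091, 143264) ≈ -6.2758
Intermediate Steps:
Add(Mul(-457, Pow(-4477, -1)), Mul(-2245, Pow(352, -1))) = Add(Mul(-457, Rational(-1, 4477)), Mul(-2245, Rational(1, 352))) = Add(Rational(457, 4477), Rational(-2245, 352)) = Rational(-899091, 143264)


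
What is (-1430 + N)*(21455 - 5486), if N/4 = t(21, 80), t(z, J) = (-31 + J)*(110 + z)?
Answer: 387184374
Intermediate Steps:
N = 25676 (N = 4*(-3410 - 31*21 + 110*80 + 80*21) = 4*(-3410 - 651 + 8800 + 1680) = 4*6419 = 25676)
(-1430 + N)*(21455 - 5486) = (-1430 + 25676)*(21455 - 5486) = 24246*15969 = 387184374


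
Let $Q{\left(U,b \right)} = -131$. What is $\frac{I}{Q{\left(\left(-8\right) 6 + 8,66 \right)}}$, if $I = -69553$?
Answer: $\frac{69553}{131} \approx 530.94$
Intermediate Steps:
$\frac{I}{Q{\left(\left(-8\right) 6 + 8,66 \right)}} = - \frac{69553}{-131} = \left(-69553\right) \left(- \frac{1}{131}\right) = \frac{69553}{131}$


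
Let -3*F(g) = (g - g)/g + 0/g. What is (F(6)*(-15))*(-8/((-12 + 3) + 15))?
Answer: 0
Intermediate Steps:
F(g) = 0 (F(g) = -((g - g)/g + 0/g)/3 = -(0/g + 0)/3 = -(0 + 0)/3 = -1/3*0 = 0)
(F(6)*(-15))*(-8/((-12 + 3) + 15)) = (0*(-15))*(-8/((-12 + 3) + 15)) = 0*(-8/(-9 + 15)) = 0*(-8/6) = 0*(-8*1/6) = 0*(-4/3) = 0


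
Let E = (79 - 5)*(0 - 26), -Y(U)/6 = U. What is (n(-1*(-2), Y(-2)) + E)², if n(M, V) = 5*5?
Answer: 3606201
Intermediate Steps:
Y(U) = -6*U
n(M, V) = 25
E = -1924 (E = 74*(-26) = -1924)
(n(-1*(-2), Y(-2)) + E)² = (25 - 1924)² = (-1899)² = 3606201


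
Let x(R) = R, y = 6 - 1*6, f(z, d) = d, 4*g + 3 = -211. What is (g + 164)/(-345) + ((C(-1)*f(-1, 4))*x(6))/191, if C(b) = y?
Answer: -221/690 ≈ -0.32029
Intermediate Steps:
g = -107/2 (g = -¾ + (¼)*(-211) = -¾ - 211/4 = -107/2 ≈ -53.500)
y = 0 (y = 6 - 6 = 0)
C(b) = 0
(g + 164)/(-345) + ((C(-1)*f(-1, 4))*x(6))/191 = (-107/2 + 164)/(-345) + ((0*4)*6)/191 = (221/2)*(-1/345) + (0*6)*(1/191) = -221/690 + 0*(1/191) = -221/690 + 0 = -221/690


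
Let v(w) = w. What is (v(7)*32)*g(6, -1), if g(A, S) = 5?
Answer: 1120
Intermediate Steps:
(v(7)*32)*g(6, -1) = (7*32)*5 = 224*5 = 1120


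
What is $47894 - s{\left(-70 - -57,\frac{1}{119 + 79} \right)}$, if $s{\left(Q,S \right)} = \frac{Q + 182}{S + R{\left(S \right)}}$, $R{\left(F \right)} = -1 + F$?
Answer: $\frac{4710343}{98} \approx 48065.0$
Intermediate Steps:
$s{\left(Q,S \right)} = \frac{182 + Q}{-1 + 2 S}$ ($s{\left(Q,S \right)} = \frac{Q + 182}{S + \left(-1 + S\right)} = \frac{182 + Q}{-1 + 2 S}$)
$47894 - s{\left(-70 - -57,\frac{1}{119 + 79} \right)} = 47894 - \frac{182 - 13}{-1 + \frac{2}{119 + 79}} = 47894 - \frac{182 + \left(-70 + 57\right)}{-1 + \frac{2}{198}} = 47894 - \frac{182 - 13}{-1 + 2 \cdot \frac{1}{198}} = 47894 - \frac{1}{-1 + \frac{1}{99}} \cdot 169 = 47894 - \frac{1}{- \frac{98}{99}} \cdot 169 = 47894 - \left(- \frac{99}{98}\right) 169 = 47894 - - \frac{16731}{98} = 47894 + \frac{16731}{98} = \frac{4710343}{98}$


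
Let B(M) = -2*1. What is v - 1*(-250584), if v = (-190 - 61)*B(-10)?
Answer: 251086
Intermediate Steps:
B(M) = -2
v = 502 (v = (-190 - 61)*(-2) = -251*(-2) = 502)
v - 1*(-250584) = 502 - 1*(-250584) = 502 + 250584 = 251086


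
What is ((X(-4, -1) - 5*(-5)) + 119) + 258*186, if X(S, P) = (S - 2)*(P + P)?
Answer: 48144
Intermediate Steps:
X(S, P) = 2*P*(-2 + S) (X(S, P) = (-2 + S)*(2*P) = 2*P*(-2 + S))
((X(-4, -1) - 5*(-5)) + 119) + 258*186 = ((2*(-1)*(-2 - 4) - 5*(-5)) + 119) + 258*186 = ((2*(-1)*(-6) + 25) + 119) + 47988 = ((12 + 25) + 119) + 47988 = (37 + 119) + 47988 = 156 + 47988 = 48144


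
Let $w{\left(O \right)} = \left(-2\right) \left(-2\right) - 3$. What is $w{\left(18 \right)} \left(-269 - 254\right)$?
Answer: $-523$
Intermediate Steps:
$w{\left(O \right)} = 1$ ($w{\left(O \right)} = 4 - 3 = 1$)
$w{\left(18 \right)} \left(-269 - 254\right) = 1 \left(-269 - 254\right) = 1 \left(-523\right) = -523$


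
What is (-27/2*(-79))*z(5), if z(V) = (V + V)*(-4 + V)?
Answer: 10665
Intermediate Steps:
z(V) = 2*V*(-4 + V) (z(V) = (2*V)*(-4 + V) = 2*V*(-4 + V))
(-27/2*(-79))*z(5) = (-27/2*(-79))*(2*5*(-4 + 5)) = (-27*½*(-79))*(2*5*1) = -27/2*(-79)*10 = (2133/2)*10 = 10665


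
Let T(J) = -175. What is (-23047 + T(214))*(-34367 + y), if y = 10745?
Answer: 548550084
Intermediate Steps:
(-23047 + T(214))*(-34367 + y) = (-23047 - 175)*(-34367 + 10745) = -23222*(-23622) = 548550084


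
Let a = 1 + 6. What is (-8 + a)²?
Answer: 1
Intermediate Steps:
a = 7
(-8 + a)² = (-8 + 7)² = (-1)² = 1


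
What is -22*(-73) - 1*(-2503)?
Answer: 4109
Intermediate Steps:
-22*(-73) - 1*(-2503) = 1606 + 2503 = 4109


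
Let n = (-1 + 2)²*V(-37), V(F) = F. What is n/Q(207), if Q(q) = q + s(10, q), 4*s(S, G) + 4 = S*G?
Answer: -74/1447 ≈ -0.051140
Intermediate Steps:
s(S, G) = -1 + G*S/4 (s(S, G) = -1 + (S*G)/4 = -1 + (G*S)/4 = -1 + G*S/4)
n = -37 (n = (-1 + 2)²*(-37) = 1²*(-37) = 1*(-37) = -37)
Q(q) = -1 + 7*q/2 (Q(q) = q + (-1 + (¼)*q*10) = q + (-1 + 5*q/2) = -1 + 7*q/2)
n/Q(207) = -37/(-1 + (7/2)*207) = -37/(-1 + 1449/2) = -37/1447/2 = -37*2/1447 = -74/1447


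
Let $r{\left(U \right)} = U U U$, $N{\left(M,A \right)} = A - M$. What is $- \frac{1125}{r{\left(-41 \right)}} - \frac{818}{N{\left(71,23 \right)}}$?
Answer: $\frac{28215689}{1654104} \approx 17.058$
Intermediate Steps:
$r{\left(U \right)} = U^{3}$ ($r{\left(U \right)} = U^{2} U = U^{3}$)
$- \frac{1125}{r{\left(-41 \right)}} - \frac{818}{N{\left(71,23 \right)}} = - \frac{1125}{\left(-41\right)^{3}} - \frac{818}{23 - 71} = - \frac{1125}{-68921} - \frac{818}{23 - 71} = \left(-1125\right) \left(- \frac{1}{68921}\right) - \frac{818}{-48} = \frac{1125}{68921} - - \frac{409}{24} = \frac{1125}{68921} + \frac{409}{24} = \frac{28215689}{1654104}$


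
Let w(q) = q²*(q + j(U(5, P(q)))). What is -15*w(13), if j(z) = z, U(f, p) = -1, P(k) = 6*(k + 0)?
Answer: -30420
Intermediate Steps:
P(k) = 6*k
w(q) = q²*(-1 + q) (w(q) = q²*(q - 1) = q²*(-1 + q))
-15*w(13) = -15*13²*(-1 + 13) = -2535*12 = -15*2028 = -30420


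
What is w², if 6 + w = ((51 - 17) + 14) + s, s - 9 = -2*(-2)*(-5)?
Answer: 961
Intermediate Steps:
s = -11 (s = 9 - 2*(-2)*(-5) = 9 + 4*(-5) = 9 - 20 = -11)
w = 31 (w = -6 + (((51 - 17) + 14) - 11) = -6 + ((34 + 14) - 11) = -6 + (48 - 11) = -6 + 37 = 31)
w² = 31² = 961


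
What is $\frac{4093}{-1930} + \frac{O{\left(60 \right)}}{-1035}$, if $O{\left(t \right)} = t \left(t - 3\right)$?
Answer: $- \frac{240819}{44390} \approx -5.4251$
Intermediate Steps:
$O{\left(t \right)} = t \left(-3 + t\right)$
$\frac{4093}{-1930} + \frac{O{\left(60 \right)}}{-1035} = \frac{4093}{-1930} + \frac{60 \left(-3 + 60\right)}{-1035} = 4093 \left(- \frac{1}{1930}\right) + 60 \cdot 57 \left(- \frac{1}{1035}\right) = - \frac{4093}{1930} + 3420 \left(- \frac{1}{1035}\right) = - \frac{4093}{1930} - \frac{76}{23} = - \frac{240819}{44390}$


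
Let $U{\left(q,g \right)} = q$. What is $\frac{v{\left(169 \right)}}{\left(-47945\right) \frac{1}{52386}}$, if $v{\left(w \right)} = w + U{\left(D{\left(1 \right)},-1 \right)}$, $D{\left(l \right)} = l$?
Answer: $- \frac{1781124}{9589} \approx -185.75$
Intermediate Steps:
$v{\left(w \right)} = 1 + w$ ($v{\left(w \right)} = w + 1 = 1 + w$)
$\frac{v{\left(169 \right)}}{\left(-47945\right) \frac{1}{52386}} = \frac{1 + 169}{\left(-47945\right) \frac{1}{52386}} = \frac{170}{\left(-47945\right) \frac{1}{52386}} = \frac{170}{- \frac{47945}{52386}} = 170 \left(- \frac{52386}{47945}\right) = - \frac{1781124}{9589}$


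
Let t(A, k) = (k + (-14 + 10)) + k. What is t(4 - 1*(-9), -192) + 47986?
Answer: 47598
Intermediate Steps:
t(A, k) = -4 + 2*k (t(A, k) = (k - 4) + k = (-4 + k) + k = -4 + 2*k)
t(4 - 1*(-9), -192) + 47986 = (-4 + 2*(-192)) + 47986 = (-4 - 384) + 47986 = -388 + 47986 = 47598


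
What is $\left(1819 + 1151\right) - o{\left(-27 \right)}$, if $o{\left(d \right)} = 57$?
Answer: $2913$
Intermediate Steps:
$\left(1819 + 1151\right) - o{\left(-27 \right)} = \left(1819 + 1151\right) - 57 = 2970 - 57 = 2913$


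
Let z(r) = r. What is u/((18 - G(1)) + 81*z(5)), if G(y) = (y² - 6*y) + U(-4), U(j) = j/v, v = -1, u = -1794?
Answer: -897/212 ≈ -4.2311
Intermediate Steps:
U(j) = -j (U(j) = j/(-1) = j*(-1) = -j)
G(y) = 4 + y² - 6*y (G(y) = (y² - 6*y) - 1*(-4) = (y² - 6*y) + 4 = 4 + y² - 6*y)
u/((18 - G(1)) + 81*z(5)) = -1794/((18 - (4 + 1² - 6*1)) + 81*5) = -1794/((18 - (4 + 1 - 6)) + 405) = -1794/((18 - 1*(-1)) + 405) = -1794/((18 + 1) + 405) = -1794/(19 + 405) = -1794/424 = -1794*1/424 = -897/212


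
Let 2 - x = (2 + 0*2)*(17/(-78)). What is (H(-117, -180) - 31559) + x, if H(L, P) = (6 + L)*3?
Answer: -1243693/39 ≈ -31890.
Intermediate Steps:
H(L, P) = 18 + 3*L
x = 95/39 (x = 2 - (2 + 0*2)*17/(-78) = 2 - (2 + 0)*17*(-1/78) = 2 - 2*(-17)/78 = 2 - 1*(-17/39) = 2 + 17/39 = 95/39 ≈ 2.4359)
(H(-117, -180) - 31559) + x = ((18 + 3*(-117)) - 31559) + 95/39 = ((18 - 351) - 31559) + 95/39 = (-333 - 31559) + 95/39 = -31892 + 95/39 = -1243693/39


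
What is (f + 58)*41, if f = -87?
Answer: -1189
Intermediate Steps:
(f + 58)*41 = (-87 + 58)*41 = -29*41 = -1189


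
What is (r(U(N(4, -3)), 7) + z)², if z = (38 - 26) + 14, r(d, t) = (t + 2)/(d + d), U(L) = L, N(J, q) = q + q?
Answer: 10201/16 ≈ 637.56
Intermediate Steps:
N(J, q) = 2*q
r(d, t) = (2 + t)/(2*d) (r(d, t) = (2 + t)/((2*d)) = (2 + t)*(1/(2*d)) = (2 + t)/(2*d))
z = 26 (z = 12 + 14 = 26)
(r(U(N(4, -3)), 7) + z)² = ((2 + 7)/(2*((2*(-3)))) + 26)² = ((½)*9/(-6) + 26)² = ((½)*(-⅙)*9 + 26)² = (-¾ + 26)² = (101/4)² = 10201/16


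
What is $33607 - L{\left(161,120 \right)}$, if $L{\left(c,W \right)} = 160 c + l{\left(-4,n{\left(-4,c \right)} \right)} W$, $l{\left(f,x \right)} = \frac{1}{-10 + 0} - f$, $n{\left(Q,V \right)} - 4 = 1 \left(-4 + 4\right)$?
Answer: $7379$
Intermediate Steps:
$n{\left(Q,V \right)} = 4$ ($n{\left(Q,V \right)} = 4 + 1 \left(-4 + 4\right) = 4 + 1 \cdot 0 = 4 + 0 = 4$)
$l{\left(f,x \right)} = - \frac{1}{10} - f$ ($l{\left(f,x \right)} = \frac{1}{-10} - f = - \frac{1}{10} - f$)
$L{\left(c,W \right)} = 160 c + \frac{39 W}{10}$ ($L{\left(c,W \right)} = 160 c + \left(- \frac{1}{10} - -4\right) W = 160 c + \left(- \frac{1}{10} + 4\right) W = 160 c + \frac{39 W}{10}$)
$33607 - L{\left(161,120 \right)} = 33607 - \left(160 \cdot 161 + \frac{39}{10} \cdot 120\right) = 33607 - \left(25760 + 468\right) = 33607 - 26228 = 7379$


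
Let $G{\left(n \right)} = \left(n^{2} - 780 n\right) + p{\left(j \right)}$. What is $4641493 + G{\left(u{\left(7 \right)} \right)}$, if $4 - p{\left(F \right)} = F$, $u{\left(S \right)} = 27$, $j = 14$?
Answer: $4621152$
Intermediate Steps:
$p{\left(F \right)} = 4 - F$
$G{\left(n \right)} = -10 + n^{2} - 780 n$ ($G{\left(n \right)} = \left(n^{2} - 780 n\right) + \left(4 - 14\right) = \left(n^{2} - 780 n\right) - 10 = -10 + n^{2} - 780 n$)
$4641493 + G{\left(u{\left(7 \right)} \right)} = 4641493 - \left(21070 - 729\right) = 4641493 - 20341 = 4621152$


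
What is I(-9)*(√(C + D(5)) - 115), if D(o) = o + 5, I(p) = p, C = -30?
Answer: 1035 - 18*I*√5 ≈ 1035.0 - 40.249*I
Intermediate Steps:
D(o) = 5 + o
I(-9)*(√(C + D(5)) - 115) = -9*(√(-30 + (5 + 5)) - 115) = -9*(√(-30 + 10) - 115) = -9*(√(-20) - 115) = -9*(2*I*√5 - 115) = -9*(-115 + 2*I*√5) = 1035 - 18*I*√5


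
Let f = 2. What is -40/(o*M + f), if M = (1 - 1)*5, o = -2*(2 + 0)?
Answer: -20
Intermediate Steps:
o = -4 (o = -2*2 = -4)
M = 0 (M = 0*5 = 0)
-40/(o*M + f) = -40/(-4*0 + 2) = -40/(0 + 2) = -40/2 = (½)*(-40) = -20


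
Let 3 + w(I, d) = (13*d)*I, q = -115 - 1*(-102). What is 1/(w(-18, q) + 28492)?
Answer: 1/31531 ≈ 3.1715e-5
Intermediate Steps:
q = -13 (q = -115 + 102 = -13)
w(I, d) = -3 + 13*I*d (w(I, d) = -3 + (13*d)*I = -3 + 13*I*d)
1/(w(-18, q) + 28492) = 1/((-3 + 13*(-18)*(-13)) + 28492) = 1/((-3 + 3042) + 28492) = 1/(3039 + 28492) = 1/31531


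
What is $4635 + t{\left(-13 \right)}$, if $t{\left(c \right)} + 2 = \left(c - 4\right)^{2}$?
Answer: $4922$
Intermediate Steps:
$t{\left(c \right)} = -2 + \left(-4 + c\right)^{2}$ ($t{\left(c \right)} = -2 + \left(c - 4\right)^{2} = -2 + \left(-4 + c\right)^{2}$)
$4635 + t{\left(-13 \right)} = 4635 - \left(2 - \left(-4 - 13\right)^{2}\right) = 4635 - \left(2 - \left(-17\right)^{2}\right) = 4635 + \left(-2 + 289\right) = 4635 + 287 = 4922$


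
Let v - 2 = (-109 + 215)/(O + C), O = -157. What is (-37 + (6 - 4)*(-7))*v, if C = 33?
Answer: -3621/62 ≈ -58.403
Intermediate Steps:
v = 71/62 (v = 2 + (-109 + 215)/(-157 + 33) = 2 + 106/(-124) = 2 + 106*(-1/124) = 2 - 53/62 = 71/62 ≈ 1.1452)
(-37 + (6 - 4)*(-7))*v = (-37 + (6 - 4)*(-7))*(71/62) = (-37 + 2*(-7))*(71/62) = (-37 - 14)*(71/62) = -51*71/62 = -3621/62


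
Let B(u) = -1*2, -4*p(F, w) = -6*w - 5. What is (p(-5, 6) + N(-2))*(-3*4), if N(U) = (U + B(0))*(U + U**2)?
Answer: -27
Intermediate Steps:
p(F, w) = 5/4 + 3*w/2 (p(F, w) = -(-6*w - 5)/4 = -(-5 - 6*w)/4 = 5/4 + 3*w/2)
B(u) = -2
N(U) = (-2 + U)*(U + U**2) (N(U) = (U - 2)*(U + U**2) = (-2 + U)*(U + U**2))
(p(-5, 6) + N(-2))*(-3*4) = ((5/4 + (3/2)*6) - 2*(-2 + (-2)**2 - 1*(-2)))*(-3*4) = ((5/4 + 9) - 2*(-2 + 4 + 2))*(-12) = (41/4 - 2*4)*(-12) = (41/4 - 8)*(-12) = (9/4)*(-12) = -27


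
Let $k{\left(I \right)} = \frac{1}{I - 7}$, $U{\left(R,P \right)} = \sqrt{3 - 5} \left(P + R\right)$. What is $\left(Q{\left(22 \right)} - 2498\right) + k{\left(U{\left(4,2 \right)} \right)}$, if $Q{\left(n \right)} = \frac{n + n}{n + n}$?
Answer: $- \frac{302144}{121} - \frac{6 i \sqrt{2}}{121} \approx -2497.1 - 0.070126 i$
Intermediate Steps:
$U{\left(R,P \right)} = i \sqrt{2} \left(P + R\right)$ ($U{\left(R,P \right)} = \sqrt{-2} \left(P + R\right) = i \sqrt{2} \left(P + R\right)$)
$k{\left(I \right)} = \frac{1}{-7 + I}$
$Q{\left(n \right)} = 1$ ($Q{\left(n \right)} = \frac{2 n}{2 n} = 2 n \frac{1}{2 n} = 1$)
$\left(Q{\left(22 \right)} - 2498\right) + k{\left(U{\left(4,2 \right)} \right)} = \left(1 - 2498\right) + \frac{1}{-7 + i \sqrt{2} \left(2 + 4\right)} = -2497 + \frac{1}{-7 + i \sqrt{2} \cdot 6} = -2497 + \frac{1}{-7 + 6 i \sqrt{2}}$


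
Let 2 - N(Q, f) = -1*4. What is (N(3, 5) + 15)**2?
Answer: 441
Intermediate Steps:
N(Q, f) = 6 (N(Q, f) = 2 - (-1)*4 = 2 - 1*(-4) = 2 + 4 = 6)
(N(3, 5) + 15)**2 = (6 + 15)**2 = 21**2 = 441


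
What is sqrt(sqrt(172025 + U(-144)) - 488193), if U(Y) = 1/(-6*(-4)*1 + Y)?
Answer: sqrt(-439373700 + 15*sqrt(619289970))/30 ≈ 698.41*I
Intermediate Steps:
U(Y) = 1/(24 + Y) (U(Y) = 1/(24*1 + Y) = 1/(24 + Y))
sqrt(sqrt(172025 + U(-144)) - 488193) = sqrt(sqrt(172025 + 1/(24 - 144)) - 488193) = sqrt(sqrt(172025 + 1/(-120)) - 488193) = sqrt(sqrt(172025 - 1/120) - 488193) = sqrt(sqrt(20642999/120) - 488193) = sqrt(sqrt(619289970)/60 - 488193) = sqrt(-488193 + sqrt(619289970)/60)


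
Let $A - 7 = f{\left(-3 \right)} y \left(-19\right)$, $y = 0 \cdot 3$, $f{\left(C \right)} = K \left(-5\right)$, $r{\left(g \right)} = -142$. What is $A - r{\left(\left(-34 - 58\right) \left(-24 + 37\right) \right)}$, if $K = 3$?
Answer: $149$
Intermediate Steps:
$f{\left(C \right)} = -15$ ($f{\left(C \right)} = 3 \left(-5\right) = -15$)
$y = 0$
$A = 7$ ($A = 7 + \left(-15\right) 0 \left(-19\right) = 7 + 0 \left(-19\right) = 7 + 0 = 7$)
$A - r{\left(\left(-34 - 58\right) \left(-24 + 37\right) \right)} = 7 - -142 = 7 + 142 = 149$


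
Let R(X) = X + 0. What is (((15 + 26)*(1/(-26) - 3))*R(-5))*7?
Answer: 113365/26 ≈ 4360.2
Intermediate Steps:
R(X) = X
(((15 + 26)*(1/(-26) - 3))*R(-5))*7 = (((15 + 26)*(1/(-26) - 3))*(-5))*7 = ((41*(-1/26 - 3))*(-5))*7 = ((41*(-79/26))*(-5))*7 = -3239/26*(-5)*7 = (16195/26)*7 = 113365/26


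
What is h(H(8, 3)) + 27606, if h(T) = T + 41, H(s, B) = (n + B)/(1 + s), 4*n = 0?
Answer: 82942/3 ≈ 27647.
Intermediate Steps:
n = 0 (n = (¼)*0 = 0)
H(s, B) = B/(1 + s) (H(s, B) = (0 + B)/(1 + s) = B/(1 + s))
h(T) = 41 + T
h(H(8, 3)) + 27606 = (41 + 3/(1 + 8)) + 27606 = (41 + 3/9) + 27606 = (41 + 3*(⅑)) + 27606 = (41 + ⅓) + 27606 = 124/3 + 27606 = 82942/3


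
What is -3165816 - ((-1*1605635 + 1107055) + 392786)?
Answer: -3060022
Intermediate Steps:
-3165816 - ((-1*1605635 + 1107055) + 392786) = -3165816 - ((-1605635 + 1107055) + 392786) = -3165816 - (-498580 + 392786) = -3165816 - 1*(-105794) = -3165816 + 105794 = -3060022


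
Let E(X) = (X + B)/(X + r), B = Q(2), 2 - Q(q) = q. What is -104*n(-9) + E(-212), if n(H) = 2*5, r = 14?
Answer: -102854/99 ≈ -1038.9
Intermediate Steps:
Q(q) = 2 - q
B = 0 (B = 2 - 1*2 = 2 - 2 = 0)
E(X) = X/(14 + X) (E(X) = (X + 0)/(X + 14) = X/(14 + X))
n(H) = 10
-104*n(-9) + E(-212) = -104*10 - 212/(14 - 212) = -1040 - 212/(-198) = -1040 - 212*(-1/198) = -1040 + 106/99 = -102854/99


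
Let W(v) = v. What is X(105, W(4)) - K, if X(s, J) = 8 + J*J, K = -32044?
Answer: 32068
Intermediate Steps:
X(s, J) = 8 + J²
X(105, W(4)) - K = (8 + 4²) - 1*(-32044) = (8 + 16) + 32044 = 24 + 32044 = 32068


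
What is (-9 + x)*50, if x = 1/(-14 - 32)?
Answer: -10375/23 ≈ -451.09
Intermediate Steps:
x = -1/46 (x = 1/(-46) = -1/46 ≈ -0.021739)
(-9 + x)*50 = (-9 - 1/46)*50 = -415/46*50 = -10375/23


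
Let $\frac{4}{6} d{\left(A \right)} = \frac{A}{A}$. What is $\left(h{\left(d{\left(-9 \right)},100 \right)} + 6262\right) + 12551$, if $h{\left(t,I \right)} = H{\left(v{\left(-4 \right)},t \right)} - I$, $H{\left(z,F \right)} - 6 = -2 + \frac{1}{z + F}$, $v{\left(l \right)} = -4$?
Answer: $\frac{93583}{5} \approx 18717.0$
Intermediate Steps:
$d{\left(A \right)} = \frac{3}{2}$ ($d{\left(A \right)} = \frac{3 \frac{A}{A}}{2} = \frac{3}{2} \cdot 1 = \frac{3}{2}$)
$H{\left(z,F \right)} = 4 + \frac{1}{F + z}$ ($H{\left(z,F \right)} = 6 - \left(2 - \frac{1}{z + F}\right) = 6 - \left(2 - \frac{1}{F + z}\right) = 4 + \frac{1}{F + z}$)
$h{\left(t,I \right)} = - I + \frac{-15 + 4 t}{-4 + t}$ ($h{\left(t,I \right)} = \frac{1 + 4 t + 4 \left(-4\right)}{t - 4} - I = \frac{1 + 4 t - 16}{-4 + t} - I = \frac{-15 + 4 t}{-4 + t} - I = - I + \frac{-15 + 4 t}{-4 + t}$)
$\left(h{\left(d{\left(-9 \right)},100 \right)} + 6262\right) + 12551 = \left(\frac{-15 + 4 \cdot \frac{3}{2} - 100 \left(-4 + \frac{3}{2}\right)}{-4 + \frac{3}{2}} + 6262\right) + 12551 = \left(\frac{-15 + 6 - 100 \left(- \frac{5}{2}\right)}{- \frac{5}{2}} + 6262\right) + 12551 = \left(- \frac{2 \left(-15 + 6 + 250\right)}{5} + 6262\right) + 12551 = \left(\left(- \frac{2}{5}\right) 241 + 6262\right) + 12551 = \left(- \frac{482}{5} + 6262\right) + 12551 = \frac{30828}{5} + 12551 = \frac{93583}{5}$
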